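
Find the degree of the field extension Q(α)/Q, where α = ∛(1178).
[Q(α):Q] = 3

The minimal polynomial of α is x^3 - 1178, irreducible over Q since 1178 is not a perfect cube (so x^3 - 1178 has no rational root). Hence [Q(α):Q] = deg(m_α) = 3.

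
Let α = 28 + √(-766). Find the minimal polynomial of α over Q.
m_α(x) = x^2 - 56x + 1550

From α - 28 = √(-766), squaring gives (α - 28)^2 = -766, i.e. α^2 - 56α + 784 = -766, so α^2 - 56α + 1550 = 0. The discriminant of x^2 - 56x + 1550 is (-56)^2 - 4·(1550) = 3136 - 6200 = -3064, and 4·(-766) is not a perfect square in Q since -766 is squarefree and ≠ 1. Hence x^2 - 56x + 1550 is irreducible over Q and is the minimal polynomial of α.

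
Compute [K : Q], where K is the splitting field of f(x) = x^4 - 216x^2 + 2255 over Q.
[K : Q] = 4

Solving the quadratic in x^2: x^2 = (216 ± √(216^2 - 4·2255))/2 = (216 ± √37636)/2 = (216 ± 194)/2, giving x^2 = 11 or x^2 = 205. So f(x) = (x^2 - 11)(x^2 - 205) and the roots of f are ±√11, ±√205. Hence the splitting field is K = Q(√11, √205). Since 11 and 205 are distinct squarefree integers > 1, their product 2255 is not a perfect square, so √205 ∉ Q(√11). By the tower law [K:Q] = [Q(√11,√205):Q(√11)] · [Q(√11):Q] = 2 · 2 = 4.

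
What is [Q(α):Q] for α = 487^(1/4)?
[Q(α):Q] = 4

α is a root of x^4 - 487. By Eisenstein's criterion at the prime p = 487 (which divides the constant term 487 but p^2 = 237169 does not, since 487 is squarefree), x^4 - 487 is irreducible over Q. Hence [Q(α):Q] = 4.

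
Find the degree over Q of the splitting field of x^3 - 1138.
[K : Q] = 6

The roots of x^3 - 1138 are ∛1138, ω∛1138, ω^2∛1138 where ω = e^(2πi/3) is a primitive cube root of unity, so K = Q(∛1138, ω). Now [Q(∛1138):Q] = 3 (since 1138 is not a perfect cube, x^3 - 1138 is irreducible) and [Q(ω):Q] = 2. Both 2 and 3 divide [K:Q], and [K:Q] ≤ 3·2 = 6, so [K:Q] = 6. (Equivalently: Q(∛1138) ⊂ R but ω ∉ R, so [K : Q(∛1138)] = 2.)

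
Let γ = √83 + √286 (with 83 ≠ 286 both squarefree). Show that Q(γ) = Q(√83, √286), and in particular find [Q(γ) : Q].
[Q(γ) : Q] = 4 (equivalently, Q(γ) = Q(√83, √286))

Obviously Q(γ) ⊆ Q(√83, √286), and [Q(√83, √286):Q] = 4 (since 83, 286 are distinct squarefree integers > 1 with 23738 not a perfect square). To show equality we compute the minimal polynomial of γ. From γ = √83 + √286: γ^2 = 83 + 2√(23738) + 286 = 369 + 2√(23738), so γ^2 - 369 = 2√(23738); squaring, (γ^2 - 369)^2 = 4·23738, i.e. γ^4 - 738γ^2 + 136161 - 94952 = 0, i.e. γ^4 - 738γ^2 + 41209 = 0. So γ is a root of x^4 - 738x^2 + 41209. This polynomial is irreducible over Q: it has no rational root (each ±√83 ± √286 is irrational), and any factorization into two quadratics over Q would force √(23738) ∈ Q (pairing opposite roots) or √83, √286 ∈ Q (other pairings), all impossible. Hence [Q(γ):Q] = 4 = [Q(√83, √286):Q], so Q(γ) = Q(√83, √286).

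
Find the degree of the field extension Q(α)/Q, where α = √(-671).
[Q(α):Q] = 2

[Q(α):Q] equals the degree of the minimal polynomial of α. Here α^2 = -671 and x^2 + 671 is irreducible (d = -671 is squarefree, ≠ 1, hence not a square), so deg(m_α) = 2. Thus [Q(α):Q] = 2.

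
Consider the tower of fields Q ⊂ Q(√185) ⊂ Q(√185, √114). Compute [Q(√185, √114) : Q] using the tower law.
[Q(√185, √114) : Q] = 4

[Q(√185):Q] = 2 (min poly x^2 - 185, irreducible since 185 is squarefree > 1). For the top step, suppose √114 ∈ Q(√185), say √114 = c + d√185 with c, d ∈ Q. Squaring: 114 = c^2 + 185d^2 + 2cd√185. Since √185 ∉ Q this forces 2cd = 0. If d = 0 then √114 = c ∈ Q, contradicting 114 squarefree > 1. If c = 0 then 114 = 185d^2, so 185·114 = (185d)^2 is a perfect square in Q — but 185·114 = 21090 is not a perfect square (since 185 and 114 are distinct squarefree integers). Contradiction. Hence √114 ∉ Q(√185), so x^2 - 114 stays irreducible over Q(√185) and [Q(√185, √114) : Q(√185)] = 2. By the tower law, [Q(√185, √114) : Q] = 2 · 2 = 4.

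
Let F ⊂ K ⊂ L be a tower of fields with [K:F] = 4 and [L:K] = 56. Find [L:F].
[L:F] = 224

The tower law says that for any tower of field extensions F ⊂ K ⊂ L with finite degrees, [L:F] = [L:K] · [K:F]. Here this gives [L:F] = 56 · 4 = 224.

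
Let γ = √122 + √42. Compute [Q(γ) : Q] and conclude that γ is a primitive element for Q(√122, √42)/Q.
[Q(γ) : Q] = 4 (equivalently, Q(γ) = Q(√122, √42))

Obviously Q(γ) ⊆ Q(√122, √42), and [Q(√122, √42):Q] = 4 (since 122, 42 are distinct squarefree integers > 1 with 5124 not a perfect square). To show equality we compute the minimal polynomial of γ. From γ = √122 + √42: γ^2 = 122 + 2√(5124) + 42 = 164 + 2√(5124), so γ^2 - 164 = 2√(5124); squaring, (γ^2 - 164)^2 = 4·5124, i.e. γ^4 - 328γ^2 + 26896 - 20496 = 0, i.e. γ^4 - 328γ^2 + 6400 = 0. So γ is a root of x^4 - 328x^2 + 6400. This polynomial is irreducible over Q: it has no rational root (each ±√122 ± √42 is irrational), and any factorization into two quadratics over Q would force √(5124) ∈ Q (pairing opposite roots) or √122, √42 ∈ Q (other pairings), all impossible. Hence [Q(γ):Q] = 4 = [Q(√122, √42):Q], so Q(γ) = Q(√122, √42).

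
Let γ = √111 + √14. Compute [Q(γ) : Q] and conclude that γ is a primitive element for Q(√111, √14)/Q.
[Q(γ) : Q] = 4 (equivalently, Q(γ) = Q(√111, √14))

Obviously Q(γ) ⊆ Q(√111, √14), and [Q(√111, √14):Q] = 4 (since 111, 14 are distinct squarefree integers > 1 with 1554 not a perfect square). To show equality we compute the minimal polynomial of γ. From γ = √111 + √14: γ^2 = 111 + 2√(1554) + 14 = 125 + 2√(1554), so γ^2 - 125 = 2√(1554); squaring, (γ^2 - 125)^2 = 4·1554, i.e. γ^4 - 250γ^2 + 15625 - 6216 = 0, i.e. γ^4 - 250γ^2 + 9409 = 0. So γ is a root of x^4 - 250x^2 + 9409. This polynomial is irreducible over Q: it has no rational root (each ±√111 ± √14 is irrational), and any factorization into two quadratics over Q would force √(1554) ∈ Q (pairing opposite roots) or √111, √14 ∈ Q (other pairings), all impossible. Hence [Q(γ):Q] = 4 = [Q(√111, √14):Q], so Q(γ) = Q(√111, √14).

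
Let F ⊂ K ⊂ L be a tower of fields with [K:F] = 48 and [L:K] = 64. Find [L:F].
[L:F] = 3072

The tower law says that for any tower of field extensions F ⊂ K ⊂ L with finite degrees, [L:F] = [L:K] · [K:F]. Here this gives [L:F] = 64 · 48 = 3072.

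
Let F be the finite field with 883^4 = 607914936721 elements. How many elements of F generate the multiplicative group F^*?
There are φ(607914936720) = 120716918784 primitive elements

F_q^* is cyclic of order q - 1 = 607914936720. A cyclic group of order m has exactly φ(m) generators. Here m = 607914936720 = 2^4 · 3^2 · 5 · 7^2 · 13 · 17 · 77969, so the number of primitive elements is φ(607914936720) = 120716918784.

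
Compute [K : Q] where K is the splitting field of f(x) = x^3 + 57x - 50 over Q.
[K : Q] = 6

By the rational root test, any rational root of the monic integer polynomial f(x) = x^3 + 57x - 50 must be an integer dividing the constant term -50, i.e. one of ±{1, 2, 5, 10, 25, 50}. Evaluating: f(1) = 8, f(-1) = -108, f(2) = 72, f(-2) = -172, f(5) = 360, f(-5) = -460, f(10) = 1520, f(-10) = -1620, f(25) = 17000, f(-25) = -17100, f(50) = 127800, f(-50) = -127900; none is 0, so f has no rational root and is therefore irreducible over Q (a cubic with no linear factor over a field is irreducible). For an irreducible cubic, the Galois group is A_3 or S_3 according as the discriminant disc(f) = -4a^3 - 27b^2 = -4·(57)^3 - 27·(-50)^2 = -808272 is or is not a square in Q. Here disc(f) = -808272 is not a perfect square in Q, so the Galois group of f over Q is not contained in A_3 and must be all of S_3. The splitting field has degree |S_3| = 6 over Q, so [K : Q] = 6.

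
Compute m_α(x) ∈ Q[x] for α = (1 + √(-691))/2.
m_α(x) = x^2 - x + 173

From 2α - 1 = √(-691), squaring gives (2α - 1)^2 = -691, i.e. 4α^2 - 4α + 1 = -691, so α^2 - α + (1 + 691)/4 = 0. Since -691 ≡ 1 (mod 4), (1 + 691)/4 = 173 ∈ Z. The polynomial x^2 - x + 173 has discriminant 1 - 4·(173) = -691, which is not a perfect square in Q (d = -691 is squarefree and ≠ 1), so x^2 - x + 173 is irreducible over Q. It is the minimal polynomial of α.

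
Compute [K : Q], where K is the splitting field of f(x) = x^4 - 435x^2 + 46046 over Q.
[K : Q] = 4

Solving the quadratic in x^2: x^2 = (435 ± √(435^2 - 4·46046))/2 = (435 ± √5041)/2 = (435 ± 71)/2, giving x^2 = 253 or x^2 = 182. So f(x) = (x^2 - 253)(x^2 - 182) and the roots of f are ±√253, ±√182. Hence the splitting field is K = Q(√253, √182). Since 253 and 182 are distinct squarefree integers > 1, their product 46046 is not a perfect square, so √182 ∉ Q(√253). By the tower law [K:Q] = [Q(√253,√182):Q(√253)] · [Q(√253):Q] = 2 · 2 = 4.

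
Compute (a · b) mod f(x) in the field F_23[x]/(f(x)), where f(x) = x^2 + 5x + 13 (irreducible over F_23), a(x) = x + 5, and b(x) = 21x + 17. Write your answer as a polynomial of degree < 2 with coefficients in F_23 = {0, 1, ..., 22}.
a · b ≡ 17x + 19 (mod f(x))

Multiply in F_23[x]: a(x)·b(x) = (x + 5)·(21x + 17) = 21x^2 + 7x + 16. This has degree ≥ 2, so divide by f(x) over F_23: 21x^2 + 7x + 16 = (21)·(x^2 + 5x + 13) + (17x + 19). Hence a·b ≡ 17x + 19 (mod f). (F_23[x]/(f) is a field with 23^2 = 529 elements since f is irreducible of degree 2.)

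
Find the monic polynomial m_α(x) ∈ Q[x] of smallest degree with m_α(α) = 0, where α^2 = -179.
m_α(x) = x^2 + 179

α satisfies α^2 + 179 = 0, so x^2 + 179 annihilates α. Since d = -179 is squarefree and ≠ 1, it is not a perfect square in Q, so x^2 + 179 has no rational root and is therefore irreducible over Q (a degree-2 polynomial over a field is irreducible iff it has no root). Hence m_α(x) = x^2 + 179.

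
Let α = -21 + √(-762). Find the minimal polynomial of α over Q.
m_α(x) = x^2 + 42x + 1203

From α + 21 = √(-762), squaring gives (α + 21)^2 = -762, i.e. α^2 + 42α + 441 = -762, so α^2 + 42α + 1203 = 0. The discriminant of x^2 + 42x + 1203 is (42)^2 - 4·(1203) = 1764 - 4812 = -3048, and 4·(-762) is not a perfect square in Q since -762 is squarefree and ≠ 1. Hence x^2 + 42x + 1203 is irreducible over Q and is the minimal polynomial of α.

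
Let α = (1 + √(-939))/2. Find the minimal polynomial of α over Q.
m_α(x) = x^2 - x + 235

From 2α - 1 = √(-939), squaring gives (2α - 1)^2 = -939, i.e. 4α^2 - 4α + 1 = -939, so α^2 - α + (1 + 939)/4 = 0. Since -939 ≡ 1 (mod 4), (1 + 939)/4 = 235 ∈ Z. The polynomial x^2 - x + 235 has discriminant 1 - 4·(235) = -939, which is not a perfect square in Q (d = -939 is squarefree and ≠ 1), so x^2 - x + 235 is irreducible over Q. It is the minimal polynomial of α.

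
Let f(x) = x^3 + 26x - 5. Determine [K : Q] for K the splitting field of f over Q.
[K : Q] = 6

By the rational root test, any rational root of the monic integer polynomial f(x) = x^3 + 26x - 5 must be an integer dividing the constant term -5, i.e. one of ±{1, 5}. Evaluating: f(1) = 22, f(-1) = -32, f(5) = 250, f(-5) = -260; none is 0, so f has no rational root and is therefore irreducible over Q (a cubic with no linear factor over a field is irreducible). For an irreducible cubic, the Galois group is A_3 or S_3 according as the discriminant disc(f) = -4a^3 - 27b^2 = -4·(26)^3 - 27·(-5)^2 = -70979 is or is not a square in Q. Here disc(f) = -70979 is not a perfect square in Q, so the Galois group of f over Q is not contained in A_3 and must be all of S_3. The splitting field has degree |S_3| = 6 over Q, so [K : Q] = 6.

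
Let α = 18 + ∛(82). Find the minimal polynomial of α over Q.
m_α(x) = x^3 - 54x^2 + 972x - 5914

Set β = α - 18 = ∛(82), so β^3 = 82. Then (α - 18)^3 - 82 = 0, i.e. α is a root of g(x) = (x - 18)^3 - 82 = x^3 - 54x^2 + 972x - 5914. Since g(x) = h(x - 18) where h(x) = x^3 - 82, and h is irreducible over Q (because 82 is not a perfect cube, so h has no rational root, and a monic cubic with no rational root is irreducible), g is also irreducible (irreducibility is preserved under the substitution x → x - 18). Hence m_α(x) = x^3 - 54x^2 + 972x - 5914.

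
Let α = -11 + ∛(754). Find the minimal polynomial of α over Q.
m_α(x) = x^3 + 33x^2 + 363x + 577

Set β = α + 11 = ∛(754), so β^3 = 754. Then (α + 11)^3 - 754 = 0, i.e. α is a root of g(x) = (x + 11)^3 - 754 = x^3 + 33x^2 + 363x + 577. Since g(x) = h(x + 11) where h(x) = x^3 - 754, and h is irreducible over Q (because 754 is not a perfect cube, so h has no rational root, and a monic cubic with no rational root is irreducible), g is also irreducible (irreducibility is preserved under the substitution x → x + 11). Hence m_α(x) = x^3 + 33x^2 + 363x + 577.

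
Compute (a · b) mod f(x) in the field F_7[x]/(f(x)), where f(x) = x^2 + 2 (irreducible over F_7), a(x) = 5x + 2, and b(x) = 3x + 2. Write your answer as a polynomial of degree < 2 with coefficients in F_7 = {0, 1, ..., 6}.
a · b ≡ 2x + 2 (mod f(x))

Multiply in F_7[x]: a(x)·b(x) = (5x + 2)·(3x + 2) = x^2 + 2x + 4. This has degree ≥ 2, so divide by f(x) over F_7: x^2 + 2x + 4 = (1)·(x^2 + 2) + (2x + 2). Hence a·b ≡ 2x + 2 (mod f). (F_7[x]/(f) is a field with 7^2 = 49 elements since f is irreducible of degree 2.)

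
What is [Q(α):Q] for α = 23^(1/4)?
[Q(α):Q] = 4

α is a root of x^4 - 23. By Eisenstein's criterion at the prime p = 23 (which divides the constant term 23 but p^2 = 529 does not, since 23 is squarefree), x^4 - 23 is irreducible over Q. Hence [Q(α):Q] = 4.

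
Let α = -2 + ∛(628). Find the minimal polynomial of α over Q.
m_α(x) = x^3 + 6x^2 + 12x - 620

Set β = α + 2 = ∛(628), so β^3 = 628. Then (α + 2)^3 - 628 = 0, i.e. α is a root of g(x) = (x + 2)^3 - 628 = x^3 + 6x^2 + 12x - 620. Since g(x) = h(x + 2) where h(x) = x^3 - 628, and h is irreducible over Q (because 628 is not a perfect cube, so h has no rational root, and a monic cubic with no rational root is irreducible), g is also irreducible (irreducibility is preserved under the substitution x → x + 2). Hence m_α(x) = x^3 + 6x^2 + 12x - 620.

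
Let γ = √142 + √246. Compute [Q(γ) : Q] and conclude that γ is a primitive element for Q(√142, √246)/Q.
[Q(γ) : Q] = 4 (equivalently, Q(γ) = Q(√142, √246))

Obviously Q(γ) ⊆ Q(√142, √246), and [Q(√142, √246):Q] = 4 (since 142, 246 are distinct squarefree integers > 1 with 34932 not a perfect square). To show equality we compute the minimal polynomial of γ. From γ = √142 + √246: γ^2 = 142 + 2√(34932) + 246 = 388 + 2√(34932), so γ^2 - 388 = 2√(34932); squaring, (γ^2 - 388)^2 = 4·34932, i.e. γ^4 - 776γ^2 + 150544 - 139728 = 0, i.e. γ^4 - 776γ^2 + 10816 = 0. So γ is a root of x^4 - 776x^2 + 10816. This polynomial is irreducible over Q: it has no rational root (each ±√142 ± √246 is irrational), and any factorization into two quadratics over Q would force √(34932) ∈ Q (pairing opposite roots) or √142, √246 ∈ Q (other pairings), all impossible. Hence [Q(γ):Q] = 4 = [Q(√142, √246):Q], so Q(γ) = Q(√142, √246).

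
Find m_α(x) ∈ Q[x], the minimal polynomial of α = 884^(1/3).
m_α(x) = x^3 - 884

α satisfies α^3 = 884, so x^3 - 884 annihilates α. By the rational root test, a rational root p/q (in lowest terms) of x^3 - 884 would satisfy p^3 = 884 q^3, forcing q = 1 and p^3 = 884; but 884 is not a perfect cube, contradiction. A monic cubic over Q with no rational root is irreducible (any nontrivial factorization would include a linear factor). Hence x^3 - 884 is the minimal polynomial of α, and in particular [Q(α):Q] = 3.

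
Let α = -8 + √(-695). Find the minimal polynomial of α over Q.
m_α(x) = x^2 + 16x + 759

From α + 8 = √(-695), squaring gives (α + 8)^2 = -695, i.e. α^2 + 16α + 64 = -695, so α^2 + 16α + 759 = 0. The discriminant of x^2 + 16x + 759 is (16)^2 - 4·(759) = 256 - 3036 = -2780, and 4·(-695) is not a perfect square in Q since -695 is squarefree and ≠ 1. Hence x^2 + 16x + 759 is irreducible over Q and is the minimal polynomial of α.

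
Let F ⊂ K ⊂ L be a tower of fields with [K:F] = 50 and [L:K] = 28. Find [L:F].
[L:F] = 1400

The tower law says that for any tower of field extensions F ⊂ K ⊂ L with finite degrees, [L:F] = [L:K] · [K:F]. Here this gives [L:F] = 28 · 50 = 1400.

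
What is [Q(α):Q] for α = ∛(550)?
[Q(α):Q] = 3

The minimal polynomial of α is x^3 - 550, irreducible over Q since 550 is not a perfect cube (so x^3 - 550 has no rational root). Hence [Q(α):Q] = deg(m_α) = 3.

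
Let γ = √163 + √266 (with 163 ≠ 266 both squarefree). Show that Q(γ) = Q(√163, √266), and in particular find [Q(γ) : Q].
[Q(γ) : Q] = 4 (equivalently, Q(γ) = Q(√163, √266))

Obviously Q(γ) ⊆ Q(√163, √266), and [Q(√163, √266):Q] = 4 (since 163, 266 are distinct squarefree integers > 1 with 43358 not a perfect square). To show equality we compute the minimal polynomial of γ. From γ = √163 + √266: γ^2 = 163 + 2√(43358) + 266 = 429 + 2√(43358), so γ^2 - 429 = 2√(43358); squaring, (γ^2 - 429)^2 = 4·43358, i.e. γ^4 - 858γ^2 + 184041 - 173432 = 0, i.e. γ^4 - 858γ^2 + 10609 = 0. So γ is a root of x^4 - 858x^2 + 10609. This polynomial is irreducible over Q: it has no rational root (each ±√163 ± √266 is irrational), and any factorization into two quadratics over Q would force √(43358) ∈ Q (pairing opposite roots) or √163, √266 ∈ Q (other pairings), all impossible. Hence [Q(γ):Q] = 4 = [Q(√163, √266):Q], so Q(γ) = Q(√163, √266).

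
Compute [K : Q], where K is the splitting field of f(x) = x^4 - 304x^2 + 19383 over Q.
[K : Q] = 4

Solving the quadratic in x^2: x^2 = (304 ± √(304^2 - 4·19383))/2 = (304 ± √14884)/2 = (304 ± 122)/2, giving x^2 = 91 or x^2 = 213. So f(x) = (x^2 - 91)(x^2 - 213) and the roots of f are ±√91, ±√213. Hence the splitting field is K = Q(√91, √213). Since 91 and 213 are distinct squarefree integers > 1, their product 19383 is not a perfect square, so √213 ∉ Q(√91). By the tower law [K:Q] = [Q(√91,√213):Q(√91)] · [Q(√91):Q] = 2 · 2 = 4.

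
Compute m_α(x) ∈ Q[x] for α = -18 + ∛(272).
m_α(x) = x^3 + 54x^2 + 972x + 5560

Set β = α + 18 = ∛(272), so β^3 = 272. Then (α + 18)^3 - 272 = 0, i.e. α is a root of g(x) = (x + 18)^3 - 272 = x^3 + 54x^2 + 972x + 5560. Since g(x) = h(x + 18) where h(x) = x^3 - 272, and h is irreducible over Q (because 272 is not a perfect cube, so h has no rational root, and a monic cubic with no rational root is irreducible), g is also irreducible (irreducibility is preserved under the substitution x → x + 18). Hence m_α(x) = x^3 + 54x^2 + 972x + 5560.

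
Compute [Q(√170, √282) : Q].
[Q(√170, √282) : Q] = 4

[Q(√170):Q] = 2 (min poly x^2 - 170, irreducible since 170 is squarefree > 1). For the top step, suppose √282 ∈ Q(√170), say √282 = c + d√170 with c, d ∈ Q. Squaring: 282 = c^2 + 170d^2 + 2cd√170. Since √170 ∉ Q this forces 2cd = 0. If d = 0 then √282 = c ∈ Q, contradicting 282 squarefree > 1. If c = 0 then 282 = 170d^2, so 170·282 = (170d)^2 is a perfect square in Q — but 170·282 = 47940 is not a perfect square (since 170 and 282 are distinct squarefree integers). Contradiction. Hence √282 ∉ Q(√170), so x^2 - 282 stays irreducible over Q(√170) and [Q(√170, √282) : Q(√170)] = 2. By the tower law, [Q(√170, √282) : Q] = 2 · 2 = 4.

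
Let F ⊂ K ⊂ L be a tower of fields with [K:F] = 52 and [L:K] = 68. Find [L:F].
[L:F] = 3536

The tower law says that for any tower of field extensions F ⊂ K ⊂ L with finite degrees, [L:F] = [L:K] · [K:F]. Here this gives [L:F] = 68 · 52 = 3536.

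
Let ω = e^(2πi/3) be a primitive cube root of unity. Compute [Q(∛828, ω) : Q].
[Q(∛828, ω) : Q] = 6

[Q(∛828):Q] = 3 (min poly x^3 - 828, irreducible since 828 is not a perfect cube). [Q(ω):Q] = 2 (min poly x^2 + x + 1). Since Q(∛828) ⊂ R and ω ∉ R, we have ω ∉ Q(∛828), so x^2 + x + 1 remains irreducible over Q(∛828) and [Q(∛828, ω) : Q(∛828)] = 2. By the tower law, [Q(∛828, ω) : Q] = 3 · 2 = 6. (In fact Q(∛828, ω) is the splitting field of x^3 - 828 over Q.)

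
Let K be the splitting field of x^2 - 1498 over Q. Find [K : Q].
[K : Q] = 2

f(x) = x^2 - 1498 factors as (x - √1498)(x + √1498). The splitting field is K = Q(√1498). Since 1498 is squarefree and > 1, it is not a perfect square, so x^2 - 1498 is irreducible over Q and [Q(√1498) : Q] = 2. Hence [K : Q] = 2.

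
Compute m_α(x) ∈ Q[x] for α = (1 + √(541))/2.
m_α(x) = x^2 - x - 135

From 2α - 1 = √(541), squaring gives (2α - 1)^2 = 541, i.e. 4α^2 - 4α + 1 = 541, so α^2 - α + (1 - 541)/4 = 0. Since 541 ≡ 1 (mod 4), (1 - 541)/4 = -135 ∈ Z. The polynomial x^2 - x - 135 has discriminant 1 - 4·(-135) = 541, which is not a perfect square in Q (d = 541 is squarefree and ≠ 1), so x^2 - x - 135 is irreducible over Q. It is the minimal polynomial of α.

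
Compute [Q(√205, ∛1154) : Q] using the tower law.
[Q(√205, ∛1154) : Q] = 6

Let L = Q(√205, ∛1154). Since Q(√205) ⊂ L and [Q(√205):Q] = 2, the tower law gives 2 | [L:Q]. Likewise Q(∛1154) ⊂ L with [Q(∛1154):Q] = 3 (because 1154 is not a perfect cube), so 3 | [L:Q]. As gcd(2,3) = 1, [L:Q] is divisible by 6. Conversely L is generated over Q by √205 and ∛1154, so [L:Q] ≤ 2·3 = 6. Therefore [Q(√205, ∛1154) : Q] = 6.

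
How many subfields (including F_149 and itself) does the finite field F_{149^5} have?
F_{149^5} has 2 subfields

The subfields of F_{p^n} are exactly the fields F_{p^d} for d | n (each is the fixed field of the unique index-d subgroup of Gal(F_{p^n}/F_p) ≅ Z/nZ). The divisors of n = 5 are {1, 5}, giving 2 subfields: F_{149^1}, F_{149^5}.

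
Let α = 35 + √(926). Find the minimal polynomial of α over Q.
m_α(x) = x^2 - 70x + 299

From α - 35 = √(926), squaring gives (α - 35)^2 = 926, i.e. α^2 - 70α + 1225 = 926, so α^2 - 70α + 299 = 0. The discriminant of x^2 - 70x + 299 is (-70)^2 - 4·(299) = 4900 - 1196 = 3704, and 4·(926) is not a perfect square in Q since 926 is squarefree and ≠ 1. Hence x^2 - 70x + 299 is irreducible over Q and is the minimal polynomial of α.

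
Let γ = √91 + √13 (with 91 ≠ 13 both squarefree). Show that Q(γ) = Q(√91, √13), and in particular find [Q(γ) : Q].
[Q(γ) : Q] = 4 (equivalently, Q(γ) = Q(√91, √13))

Obviously Q(γ) ⊆ Q(√91, √13), and [Q(√91, √13):Q] = 4 (since 91, 13 are distinct squarefree integers > 1 with 1183 not a perfect square). To show equality we compute the minimal polynomial of γ. From γ = √91 + √13: γ^2 = 91 + 2√(1183) + 13 = 104 + 2√(1183), so γ^2 - 104 = 2√(1183); squaring, (γ^2 - 104)^2 = 4·1183, i.e. γ^4 - 208γ^2 + 10816 - 4732 = 0, i.e. γ^4 - 208γ^2 + 6084 = 0. So γ is a root of x^4 - 208x^2 + 6084. This polynomial is irreducible over Q: it has no rational root (each ±√91 ± √13 is irrational), and any factorization into two quadratics over Q would force √(1183) ∈ Q (pairing opposite roots) or √91, √13 ∈ Q (other pairings), all impossible. Hence [Q(γ):Q] = 4 = [Q(√91, √13):Q], so Q(γ) = Q(√91, √13).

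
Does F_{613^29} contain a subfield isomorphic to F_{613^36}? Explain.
No: F_{613^36} is not a subfield of F_{613^29}

F_{p^m} embeds in F_{p^n} iff m | n. Here 36 ∤ 29 (since 29 = 0·36 + 29 with remainder 29 ≠ 0), so F_{613^36} is not a subfield of F_{613^29}. Equivalently: if it were, the tower law would give 36 = [F_{613^36}:F_613] dividing [F_{613^29}:F_613] = 29, contradiction.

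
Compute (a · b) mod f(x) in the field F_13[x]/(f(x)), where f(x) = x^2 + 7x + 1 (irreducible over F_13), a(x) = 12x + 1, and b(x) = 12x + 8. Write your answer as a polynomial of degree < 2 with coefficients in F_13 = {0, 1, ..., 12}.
a · b ≡ 10x + 7 (mod f(x))

Multiply in F_13[x]: a(x)·b(x) = (12x + 1)·(12x + 8) = x^2 + 4x + 8. This has degree ≥ 2, so divide by f(x) over F_13: x^2 + 4x + 8 = (1)·(x^2 + 7x + 1) + (10x + 7). Hence a·b ≡ 10x + 7 (mod f). (F_13[x]/(f) is a field with 13^2 = 169 elements since f is irreducible of degree 2.)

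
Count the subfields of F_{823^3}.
F_{823^3} has 2 subfields

The subfields of F_{p^n} are exactly the fields F_{p^d} for d | n (each is the fixed field of the unique index-d subgroup of Gal(F_{p^n}/F_p) ≅ Z/nZ). The divisors of n = 3 are {1, 3}, giving 2 subfields: F_{823^1}, F_{823^3}.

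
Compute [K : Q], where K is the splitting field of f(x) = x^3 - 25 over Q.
[K : Q] = 6

The roots of x^3 - 25 are ∛25, ω∛25, ω^2∛25 where ω = e^(2πi/3) is a primitive cube root of unity, so K = Q(∛25, ω). Now [Q(∛25):Q] = 3 (since 25 is not a perfect cube, x^3 - 25 is irreducible) and [Q(ω):Q] = 2. Both 2 and 3 divide [K:Q], and [K:Q] ≤ 3·2 = 6, so [K:Q] = 6. (Equivalently: Q(∛25) ⊂ R but ω ∉ R, so [K : Q(∛25)] = 2.)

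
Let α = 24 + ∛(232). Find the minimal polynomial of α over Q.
m_α(x) = x^3 - 72x^2 + 1728x - 14056

Set β = α - 24 = ∛(232), so β^3 = 232. Then (α - 24)^3 - 232 = 0, i.e. α is a root of g(x) = (x - 24)^3 - 232 = x^3 - 72x^2 + 1728x - 14056. Since g(x) = h(x - 24) where h(x) = x^3 - 232, and h is irreducible over Q (because 232 is not a perfect cube, so h has no rational root, and a monic cubic with no rational root is irreducible), g is also irreducible (irreducibility is preserved under the substitution x → x - 24). Hence m_α(x) = x^3 - 72x^2 + 1728x - 14056.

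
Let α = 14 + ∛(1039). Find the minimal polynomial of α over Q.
m_α(x) = x^3 - 42x^2 + 588x - 3783

Set β = α - 14 = ∛(1039), so β^3 = 1039. Then (α - 14)^3 - 1039 = 0, i.e. α is a root of g(x) = (x - 14)^3 - 1039 = x^3 - 42x^2 + 588x - 3783. Since g(x) = h(x - 14) where h(x) = x^3 - 1039, and h is irreducible over Q (because 1039 is not a perfect cube, so h has no rational root, and a monic cubic with no rational root is irreducible), g is also irreducible (irreducibility is preserved under the substitution x → x - 14). Hence m_α(x) = x^3 - 42x^2 + 588x - 3783.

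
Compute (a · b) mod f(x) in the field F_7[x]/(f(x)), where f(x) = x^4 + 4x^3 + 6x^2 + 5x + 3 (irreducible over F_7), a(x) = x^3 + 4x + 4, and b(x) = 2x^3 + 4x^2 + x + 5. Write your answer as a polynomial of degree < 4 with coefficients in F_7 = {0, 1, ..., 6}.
a · b ≡ 5x^3 + 5x^2 + 6x + 2 (mod f(x))

Multiply in F_7[x]: a(x)·b(x) = (x^3 + 4x + 4)·(2x^3 + 4x^2 + x + 5) = 2x^6 + 4x^5 + 2x^4 + x^3 + 6x^2 + 3x + 6. This has degree ≥ 4, so divide by f(x) over F_7: 2x^6 + 4x^5 + 2x^4 + x^3 + 6x^2 + 3x + 6 = (2x^2 + 3x + 6)·(x^4 + 4x^3 + 6x^2 + 5x + 3) + (5x^3 + 5x^2 + 6x + 2). Hence a·b ≡ 5x^3 + 5x^2 + 6x + 2 (mod f). (F_7[x]/(f) is a field with 7^4 = 2401 elements since f is irreducible of degree 4.)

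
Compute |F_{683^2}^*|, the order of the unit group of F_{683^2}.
|F_{683^2}^*| = 466488

F_{683^2} has 683^2 = 466489 elements; its multiplicative group consists of all nonzero elements, so |F_{683^2}^*| = 466489 - 1 = 466488. (It is cyclic since any finite subgroup of the multiplicative group of a field is cyclic.)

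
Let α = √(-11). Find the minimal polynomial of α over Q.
m_α(x) = x^2 + 11

α satisfies α^2 + 11 = 0, so x^2 + 11 annihilates α. Since d = -11 is squarefree and ≠ 1, it is not a perfect square in Q, so x^2 + 11 has no rational root and is therefore irreducible over Q (a degree-2 polynomial over a field is irreducible iff it has no root). Hence m_α(x) = x^2 + 11.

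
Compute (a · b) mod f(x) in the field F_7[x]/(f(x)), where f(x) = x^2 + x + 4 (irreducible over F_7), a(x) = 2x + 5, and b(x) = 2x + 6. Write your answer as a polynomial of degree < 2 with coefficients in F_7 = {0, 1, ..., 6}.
a · b ≡ 4x (mod f(x))

Multiply in F_7[x]: a(x)·b(x) = (2x + 5)·(2x + 6) = 4x^2 + x + 2. This has degree ≥ 2, so divide by f(x) over F_7: 4x^2 + x + 2 = (4)·(x^2 + x + 4) + (4x). Hence a·b ≡ 4x (mod f). (F_7[x]/(f) is a field with 7^2 = 49 elements since f is irreducible of degree 2.)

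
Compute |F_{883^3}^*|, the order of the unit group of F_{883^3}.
|F_{883^3}^*| = 688465386

F_{883^3} has 883^3 = 688465387 elements; its multiplicative group consists of all nonzero elements, so |F_{883^3}^*| = 688465387 - 1 = 688465386. (It is cyclic since any finite subgroup of the multiplicative group of a field is cyclic.)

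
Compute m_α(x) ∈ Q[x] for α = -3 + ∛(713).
m_α(x) = x^3 + 9x^2 + 27x - 686

Set β = α + 3 = ∛(713), so β^3 = 713. Then (α + 3)^3 - 713 = 0, i.e. α is a root of g(x) = (x + 3)^3 - 713 = x^3 + 9x^2 + 27x - 686. Since g(x) = h(x + 3) where h(x) = x^3 - 713, and h is irreducible over Q (because 713 is not a perfect cube, so h has no rational root, and a monic cubic with no rational root is irreducible), g is also irreducible (irreducibility is preserved under the substitution x → x + 3). Hence m_α(x) = x^3 + 9x^2 + 27x - 686.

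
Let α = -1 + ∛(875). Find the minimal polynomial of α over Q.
m_α(x) = x^3 + 3x^2 + 3x - 874

Set β = α + 1 = ∛(875), so β^3 = 875. Then (α + 1)^3 - 875 = 0, i.e. α is a root of g(x) = (x + 1)^3 - 875 = x^3 + 3x^2 + 3x - 874. Since g(x) = h(x + 1) where h(x) = x^3 - 875, and h is irreducible over Q (because 875 is not a perfect cube, so h has no rational root, and a monic cubic with no rational root is irreducible), g is also irreducible (irreducibility is preserved under the substitution x → x + 1). Hence m_α(x) = x^3 + 3x^2 + 3x - 874.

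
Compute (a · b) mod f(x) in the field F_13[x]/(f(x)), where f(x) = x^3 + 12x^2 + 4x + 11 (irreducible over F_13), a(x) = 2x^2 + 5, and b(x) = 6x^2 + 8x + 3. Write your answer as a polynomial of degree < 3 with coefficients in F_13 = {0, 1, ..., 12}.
a · b ≡ 3x^2 + 4x + 6 (mod f(x))

Multiply in F_13[x]: a(x)·b(x) = (2x^2 + 5)·(6x^2 + 8x + 3) = 12x^4 + 3x^3 + 10x^2 + x + 2. This has degree ≥ 3, so divide by f(x) over F_13: 12x^4 + 3x^3 + 10x^2 + x + 2 = (12x + 2)·(x^3 + 12x^2 + 4x + 11) + (3x^2 + 4x + 6). Hence a·b ≡ 3x^2 + 4x + 6 (mod f). (F_13[x]/(f) is a field with 13^3 = 2197 elements since f is irreducible of degree 3.)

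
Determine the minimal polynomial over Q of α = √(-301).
m_α(x) = x^2 + 301

α satisfies α^2 + 301 = 0, so x^2 + 301 annihilates α. Since d = -301 is squarefree and ≠ 1, it is not a perfect square in Q, so x^2 + 301 has no rational root and is therefore irreducible over Q (a degree-2 polynomial over a field is irreducible iff it has no root). Hence m_α(x) = x^2 + 301.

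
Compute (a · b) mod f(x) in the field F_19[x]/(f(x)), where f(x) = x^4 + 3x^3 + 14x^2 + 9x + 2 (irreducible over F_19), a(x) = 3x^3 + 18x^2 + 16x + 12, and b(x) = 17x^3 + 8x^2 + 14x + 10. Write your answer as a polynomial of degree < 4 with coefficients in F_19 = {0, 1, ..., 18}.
a · b ≡ 8x + 3 (mod f(x))

Multiply in F_19[x]: a(x)·b(x) = (3x^3 + 18x^2 + 16x + 12)·(17x^3 + 8x^2 + 14x + 10) = 13x^6 + 7x^5 + 2x^4 + 6x^3 + 6x^2 + 5x + 6. This has degree ≥ 4, so divide by f(x) over F_19: 13x^6 + 7x^5 + 2x^4 + 6x^3 + 6x^2 + 5x + 6 = (13x^2 + 6x + 11)·(x^4 + 3x^3 + 14x^2 + 9x + 2) + (8x + 3). Hence a·b ≡ 8x + 3 (mod f). (F_19[x]/(f) is a field with 19^4 = 130321 elements since f is irreducible of degree 4.)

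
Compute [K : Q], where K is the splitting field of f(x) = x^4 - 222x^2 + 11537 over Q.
[K : Q] = 4

Solving the quadratic in x^2: x^2 = (222 ± √(222^2 - 4·11537))/2 = (222 ± √3136)/2 = (222 ± 56)/2, giving x^2 = 139 or x^2 = 83. So f(x) = (x^2 - 139)(x^2 - 83) and the roots of f are ±√139, ±√83. Hence the splitting field is K = Q(√139, √83). Since 139 and 83 are distinct squarefree integers > 1, their product 11537 is not a perfect square, so √83 ∉ Q(√139). By the tower law [K:Q] = [Q(√139,√83):Q(√139)] · [Q(√139):Q] = 2 · 2 = 4.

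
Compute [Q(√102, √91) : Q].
[Q(√102, √91) : Q] = 4

[Q(√102):Q] = 2 (min poly x^2 - 102, irreducible since 102 is squarefree > 1). For the top step, suppose √91 ∈ Q(√102), say √91 = c + d√102 with c, d ∈ Q. Squaring: 91 = c^2 + 102d^2 + 2cd√102. Since √102 ∉ Q this forces 2cd = 0. If d = 0 then √91 = c ∈ Q, contradicting 91 squarefree > 1. If c = 0 then 91 = 102d^2, so 102·91 = (102d)^2 is a perfect square in Q — but 102·91 = 9282 is not a perfect square (since 102 and 91 are distinct squarefree integers). Contradiction. Hence √91 ∉ Q(√102), so x^2 - 91 stays irreducible over Q(√102) and [Q(√102, √91) : Q(√102)] = 2. By the tower law, [Q(√102, √91) : Q] = 2 · 2 = 4.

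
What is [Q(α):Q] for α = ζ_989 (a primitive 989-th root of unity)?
[Q(α):Q] = 924

The minimal polynomial of ζ_989 over Q is the 989-th cyclotomic polynomial Φ_989(x), which is irreducible over Q and has degree φ(989) = 924. Hence [Q(α):Q] = φ(989) = 924.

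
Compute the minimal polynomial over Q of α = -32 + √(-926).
m_α(x) = x^2 + 64x + 1950

From α + 32 = √(-926), squaring gives (α + 32)^2 = -926, i.e. α^2 + 64α + 1024 = -926, so α^2 + 64α + 1950 = 0. The discriminant of x^2 + 64x + 1950 is (64)^2 - 4·(1950) = 4096 - 7800 = -3704, and 4·(-926) is not a perfect square in Q since -926 is squarefree and ≠ 1. Hence x^2 + 64x + 1950 is irreducible over Q and is the minimal polynomial of α.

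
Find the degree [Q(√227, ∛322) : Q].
[Q(√227, ∛322) : Q] = 6

Let L = Q(√227, ∛322). Since Q(√227) ⊂ L and [Q(√227):Q] = 2, the tower law gives 2 | [L:Q]. Likewise Q(∛322) ⊂ L with [Q(∛322):Q] = 3 (because 322 is not a perfect cube), so 3 | [L:Q]. As gcd(2,3) = 1, [L:Q] is divisible by 6. Conversely L is generated over Q by √227 and ∛322, so [L:Q] ≤ 2·3 = 6. Therefore [Q(√227, ∛322) : Q] = 6.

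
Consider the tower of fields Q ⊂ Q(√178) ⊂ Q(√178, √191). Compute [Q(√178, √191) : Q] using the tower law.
[Q(√178, √191) : Q] = 4

[Q(√178):Q] = 2 (min poly x^2 - 178, irreducible since 178 is squarefree > 1). For the top step, suppose √191 ∈ Q(√178), say √191 = c + d√178 with c, d ∈ Q. Squaring: 191 = c^2 + 178d^2 + 2cd√178. Since √178 ∉ Q this forces 2cd = 0. If d = 0 then √191 = c ∈ Q, contradicting 191 squarefree > 1. If c = 0 then 191 = 178d^2, so 178·191 = (178d)^2 is a perfect square in Q — but 178·191 = 33998 is not a perfect square (since 178 and 191 are distinct squarefree integers). Contradiction. Hence √191 ∉ Q(√178), so x^2 - 191 stays irreducible over Q(√178) and [Q(√178, √191) : Q(√178)] = 2. By the tower law, [Q(√178, √191) : Q] = 2 · 2 = 4.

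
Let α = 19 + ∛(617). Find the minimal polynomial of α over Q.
m_α(x) = x^3 - 57x^2 + 1083x - 7476

Set β = α - 19 = ∛(617), so β^3 = 617. Then (α - 19)^3 - 617 = 0, i.e. α is a root of g(x) = (x - 19)^3 - 617 = x^3 - 57x^2 + 1083x - 7476. Since g(x) = h(x - 19) where h(x) = x^3 - 617, and h is irreducible over Q (because 617 is not a perfect cube, so h has no rational root, and a monic cubic with no rational root is irreducible), g is also irreducible (irreducibility is preserved under the substitution x → x - 19). Hence m_α(x) = x^3 - 57x^2 + 1083x - 7476.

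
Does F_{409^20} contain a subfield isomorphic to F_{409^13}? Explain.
No: F_{409^13} is not a subfield of F_{409^20}

F_{p^m} embeds in F_{p^n} iff m | n. Here 13 ∤ 20 (since 20 = 1·13 + 7 with remainder 7 ≠ 0), so F_{409^13} is not a subfield of F_{409^20}. Equivalently: if it were, the tower law would give 13 = [F_{409^13}:F_409] dividing [F_{409^20}:F_409] = 20, contradiction.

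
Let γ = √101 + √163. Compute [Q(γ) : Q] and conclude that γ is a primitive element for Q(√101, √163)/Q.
[Q(γ) : Q] = 4 (equivalently, Q(γ) = Q(√101, √163))

Obviously Q(γ) ⊆ Q(√101, √163), and [Q(√101, √163):Q] = 4 (since 101, 163 are distinct squarefree integers > 1 with 16463 not a perfect square). To show equality we compute the minimal polynomial of γ. From γ = √101 + √163: γ^2 = 101 + 2√(16463) + 163 = 264 + 2√(16463), so γ^2 - 264 = 2√(16463); squaring, (γ^2 - 264)^2 = 4·16463, i.e. γ^4 - 528γ^2 + 69696 - 65852 = 0, i.e. γ^4 - 528γ^2 + 3844 = 0. So γ is a root of x^4 - 528x^2 + 3844. This polynomial is irreducible over Q: it has no rational root (each ±√101 ± √163 is irrational), and any factorization into two quadratics over Q would force √(16463) ∈ Q (pairing opposite roots) or √101, √163 ∈ Q (other pairings), all impossible. Hence [Q(γ):Q] = 4 = [Q(√101, √163):Q], so Q(γ) = Q(√101, √163).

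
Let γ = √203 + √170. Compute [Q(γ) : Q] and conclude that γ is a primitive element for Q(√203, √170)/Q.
[Q(γ) : Q] = 4 (equivalently, Q(γ) = Q(√203, √170))

Obviously Q(γ) ⊆ Q(√203, √170), and [Q(√203, √170):Q] = 4 (since 203, 170 are distinct squarefree integers > 1 with 34510 not a perfect square). To show equality we compute the minimal polynomial of γ. From γ = √203 + √170: γ^2 = 203 + 2√(34510) + 170 = 373 + 2√(34510), so γ^2 - 373 = 2√(34510); squaring, (γ^2 - 373)^2 = 4·34510, i.e. γ^4 - 746γ^2 + 139129 - 138040 = 0, i.e. γ^4 - 746γ^2 + 1089 = 0. So γ is a root of x^4 - 746x^2 + 1089. This polynomial is irreducible over Q: it has no rational root (each ±√203 ± √170 is irrational), and any factorization into two quadratics over Q would force √(34510) ∈ Q (pairing opposite roots) or √203, √170 ∈ Q (other pairings), all impossible. Hence [Q(γ):Q] = 4 = [Q(√203, √170):Q], so Q(γ) = Q(√203, √170).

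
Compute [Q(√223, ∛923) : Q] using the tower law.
[Q(√223, ∛923) : Q] = 6

Let L = Q(√223, ∛923). Since Q(√223) ⊂ L and [Q(√223):Q] = 2, the tower law gives 2 | [L:Q]. Likewise Q(∛923) ⊂ L with [Q(∛923):Q] = 3 (because 923 is not a perfect cube), so 3 | [L:Q]. As gcd(2,3) = 1, [L:Q] is divisible by 6. Conversely L is generated over Q by √223 and ∛923, so [L:Q] ≤ 2·3 = 6. Therefore [Q(√223, ∛923) : Q] = 6.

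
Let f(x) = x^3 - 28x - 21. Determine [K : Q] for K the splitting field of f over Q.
[K : Q] = 6

By the rational root test, any rational root of the monic integer polynomial f(x) = x^3 - 28x - 21 must be an integer dividing the constant term -21, i.e. one of ±{1, 3, 7, 21}. Evaluating: f(1) = -48, f(-1) = 6, f(3) = -78, f(-3) = 36, f(7) = 126, f(-7) = -168, f(21) = 8652, f(-21) = -8694; none is 0, so f has no rational root and is therefore irreducible over Q (a cubic with no linear factor over a field is irreducible). For an irreducible cubic, the Galois group is A_3 or S_3 according as the discriminant disc(f) = -4a^3 - 27b^2 = -4·(-28)^3 - 27·(-21)^2 = 75901 is or is not a square in Q. Here disc(f) = 75901 is not a perfect square in Q, so the Galois group of f over Q is not contained in A_3 and must be all of S_3. The splitting field has degree |S_3| = 6 over Q, so [K : Q] = 6.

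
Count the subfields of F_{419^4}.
F_{419^4} has 3 subfields

The subfields of F_{p^n} are exactly the fields F_{p^d} for d | n (each is the fixed field of the unique index-d subgroup of Gal(F_{p^n}/F_p) ≅ Z/nZ). The divisors of n = 4 are {1, 2, 4}, giving 3 subfields: F_{419^1}, F_{419^2}, F_{419^4}.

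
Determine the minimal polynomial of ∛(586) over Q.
m_α(x) = x^3 - 586

α satisfies α^3 = 586, so x^3 - 586 annihilates α. By the rational root test, a rational root p/q (in lowest terms) of x^3 - 586 would satisfy p^3 = 586 q^3, forcing q = 1 and p^3 = 586; but 586 is not a perfect cube, contradiction. A monic cubic over Q with no rational root is irreducible (any nontrivial factorization would include a linear factor). Hence x^3 - 586 is the minimal polynomial of α, and in particular [Q(α):Q] = 3.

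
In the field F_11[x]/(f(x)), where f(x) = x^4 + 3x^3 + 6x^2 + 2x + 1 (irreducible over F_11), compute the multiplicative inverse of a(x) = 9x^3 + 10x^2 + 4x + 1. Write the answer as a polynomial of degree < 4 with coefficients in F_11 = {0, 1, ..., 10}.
a(x)^(-1) ≡ 3x^3 + 6x^2 + 4x + 4 (mod f(x))

Since f is irreducible over F_11, F_11[x]/(f) is a field and a(x) ≠ 0 has an inverse. Apply the extended Euclidean algorithm to f(x) and a(x) in F_11[x]: f(x) = (5x + 7)·a(x) + (4x^2 + 2x + 5);  a(x) = (5x)·(4x^2 + 2x + 5) + (x + 1);  (4x^2 + 2x + 5) = (4x + 9)·(x + 1) + (7). The last nonzero remainder is the constant 7 = gcd(f, a) in F_11. Back-substituting through the division chain expresses 7 = s(x)·a(x) + t(x)·f(x) with s(x) ≡ 10x^3 + 9x^2 + 6x + 6 (mod f), so (10x^3 + 9x^2 + 6x + 6)·a(x) ≡ 7 (mod f). Multiplying by 7^(-1) ≡ 8 in F_11 gives a(x)^(-1) ≡ 8·(10x^3 + 9x^2 + 6x + 6) ≡ 3x^3 + 6x^2 + 4x + 4 (mod f). Check: (9x^3 + 10x^2 + 4x + 1)·(3x^3 + 6x^2 + 4x + 4) = 5x^6 + 7x^5 + 9x^4 + 4x^3 + 7x^2 + 9x + 4 ≡ 1 (mod x^4 + 3x^3 + 6x^2 + 2x + 1).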